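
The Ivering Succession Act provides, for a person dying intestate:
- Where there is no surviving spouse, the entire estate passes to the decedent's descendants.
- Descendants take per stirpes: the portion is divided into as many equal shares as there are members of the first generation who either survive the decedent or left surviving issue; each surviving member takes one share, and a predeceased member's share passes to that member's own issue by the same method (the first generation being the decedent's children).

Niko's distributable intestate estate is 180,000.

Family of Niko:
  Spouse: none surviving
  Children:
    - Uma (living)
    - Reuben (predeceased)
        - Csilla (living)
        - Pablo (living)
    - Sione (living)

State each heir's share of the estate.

Uma: 60,000; Csilla: 30,000; Pablo: 30,000; Sione: 60,000

The entire 180,000 passes to the descendants.
That amount (180,000) is divided into 3 shares of 60,000: Uma and Sione each take 60,000; Reuben's 60,000 share passes to Reuben's issue.
Reuben's share (60,000) is divided into 2 shares of 30,000: Csilla and Pablo each take 30,000.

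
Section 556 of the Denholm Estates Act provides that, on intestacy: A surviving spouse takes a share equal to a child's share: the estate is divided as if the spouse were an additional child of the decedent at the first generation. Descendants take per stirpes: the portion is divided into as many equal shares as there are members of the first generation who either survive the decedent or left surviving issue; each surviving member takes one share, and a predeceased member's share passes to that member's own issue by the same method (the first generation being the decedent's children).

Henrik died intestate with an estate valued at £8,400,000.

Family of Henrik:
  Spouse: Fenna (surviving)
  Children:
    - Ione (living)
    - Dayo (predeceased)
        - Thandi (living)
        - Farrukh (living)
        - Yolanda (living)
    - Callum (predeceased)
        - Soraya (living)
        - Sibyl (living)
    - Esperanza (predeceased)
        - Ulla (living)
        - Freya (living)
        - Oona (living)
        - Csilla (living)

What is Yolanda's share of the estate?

The spouse counts as an additional share at the children's level, so there are 5 primary shares of £1,680,000. Fenna takes one such share (£1,680,000).
The children's combined portion (£6,720,000) is divided into 4 shares of £1,680,000: Ione takes £1,680,000; Dayo's £1,680,000 share passes to Dayo's issue; Callum's £1,680,000 share passes to Callum's issue; Esperanza's £1,680,000 share passes to Esperanza's issue.
Dayo's share (£1,680,000) is divided into 3 shares of £560,000: Thandi, Farrukh, and Yolanda each take £560,000.
Callum's share (£1,680,000) is divided into 2 shares of £840,000: Soraya and Sibyl each take £840,000.
Esperanza's share (£1,680,000) is divided into 4 shares of £420,000: Ulla, Freya, Oona, and Csilla each take £420,000.

Yolanda receives £560,000.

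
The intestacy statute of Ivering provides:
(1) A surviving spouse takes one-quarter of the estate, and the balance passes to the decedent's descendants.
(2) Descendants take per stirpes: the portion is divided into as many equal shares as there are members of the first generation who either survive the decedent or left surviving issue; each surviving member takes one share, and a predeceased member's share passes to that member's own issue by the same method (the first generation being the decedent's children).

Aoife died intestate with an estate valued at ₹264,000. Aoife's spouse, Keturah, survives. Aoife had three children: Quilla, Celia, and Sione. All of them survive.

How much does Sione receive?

Sione receives ₹66,000.

Keturah takes one-quarter of ₹264,000 = ₹66,000. The remaining ₹198,000 passes to the descendants.
The descendants' portion (₹198,000) is divided into 3 shares of ₹66,000: Quilla, Celia, and Sione each take ₹66,000.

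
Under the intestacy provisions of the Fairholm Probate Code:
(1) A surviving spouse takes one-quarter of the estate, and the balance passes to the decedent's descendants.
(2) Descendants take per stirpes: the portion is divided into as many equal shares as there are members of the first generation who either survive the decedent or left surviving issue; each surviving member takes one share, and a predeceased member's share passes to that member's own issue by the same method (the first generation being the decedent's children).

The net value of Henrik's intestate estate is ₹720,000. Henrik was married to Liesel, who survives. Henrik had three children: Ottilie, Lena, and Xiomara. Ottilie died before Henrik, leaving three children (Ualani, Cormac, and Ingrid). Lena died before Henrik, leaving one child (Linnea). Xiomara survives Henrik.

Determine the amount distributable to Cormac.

Cormac receives ₹60,000.

Liesel takes one-quarter of ₹720,000 = ₹180,000. The remaining ₹540,000 passes to the descendants.
The descendants' portion (₹540,000) is divided into 3 shares of ₹180,000: Xiomara takes ₹180,000; Ottilie's ₹180,000 share passes to Ottilie's issue; Lena's ₹180,000 share passes to Lena's issue.
Ottilie's share (₹180,000) is divided into 3 shares of ₹60,000: Ualani, Cormac, and Ingrid each take ₹60,000.
Lena's share (₹180,000) passes entirely to Linnea.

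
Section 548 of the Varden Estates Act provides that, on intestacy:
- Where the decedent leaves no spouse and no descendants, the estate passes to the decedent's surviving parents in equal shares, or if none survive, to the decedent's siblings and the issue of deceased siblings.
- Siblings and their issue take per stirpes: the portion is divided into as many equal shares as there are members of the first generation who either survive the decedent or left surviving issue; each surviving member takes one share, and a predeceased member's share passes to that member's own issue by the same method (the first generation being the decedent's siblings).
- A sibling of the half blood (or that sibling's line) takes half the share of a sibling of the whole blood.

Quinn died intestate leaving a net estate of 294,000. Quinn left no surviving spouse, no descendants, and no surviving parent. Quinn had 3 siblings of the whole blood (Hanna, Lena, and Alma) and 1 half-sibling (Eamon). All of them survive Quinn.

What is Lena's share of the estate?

The entire 294,000 passes to the siblings and their issue.
Counting each half-blood sibling's line as half a unit, there are 7/2 units in 294,000, so one unit is 84,000. Whole-blood lines (Hanna, Lena, and Alma) take 84,000 each; half-blood lines (Eamon) take 42,000 each.

Lena receives 84,000.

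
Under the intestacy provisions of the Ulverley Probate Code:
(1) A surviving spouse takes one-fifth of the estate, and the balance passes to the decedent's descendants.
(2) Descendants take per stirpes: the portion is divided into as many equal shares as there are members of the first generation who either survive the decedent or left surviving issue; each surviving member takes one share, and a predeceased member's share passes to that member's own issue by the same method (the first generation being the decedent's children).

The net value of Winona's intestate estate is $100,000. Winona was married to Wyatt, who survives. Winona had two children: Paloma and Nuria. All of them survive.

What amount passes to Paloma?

Wyatt takes one-fifth of $100,000 = $20,000. The remaining $80,000 passes to the descendants.
The descendants' portion ($80,000) is divided into 2 shares of $40,000: Paloma and Nuria each take $40,000.

Paloma receives $40,000.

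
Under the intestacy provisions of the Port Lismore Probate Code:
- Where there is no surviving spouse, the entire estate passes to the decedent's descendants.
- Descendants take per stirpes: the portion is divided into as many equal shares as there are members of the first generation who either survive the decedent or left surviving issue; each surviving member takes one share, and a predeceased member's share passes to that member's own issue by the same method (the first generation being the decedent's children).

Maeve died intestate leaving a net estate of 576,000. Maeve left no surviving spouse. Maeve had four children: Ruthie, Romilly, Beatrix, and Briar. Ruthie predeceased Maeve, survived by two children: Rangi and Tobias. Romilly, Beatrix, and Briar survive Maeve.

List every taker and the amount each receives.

Rangi: 72,000; Tobias: 72,000; Romilly: 144,000; Beatrix: 144,000; Briar: 144,000

The entire 576,000 passes to the descendants.
That amount (576,000) is divided into 4 shares of 144,000: Romilly, Beatrix, and Briar each take 144,000; Ruthie's 144,000 share passes to Ruthie's issue.
Ruthie's share (144,000) is divided into 2 shares of 72,000: Rangi and Tobias each take 72,000.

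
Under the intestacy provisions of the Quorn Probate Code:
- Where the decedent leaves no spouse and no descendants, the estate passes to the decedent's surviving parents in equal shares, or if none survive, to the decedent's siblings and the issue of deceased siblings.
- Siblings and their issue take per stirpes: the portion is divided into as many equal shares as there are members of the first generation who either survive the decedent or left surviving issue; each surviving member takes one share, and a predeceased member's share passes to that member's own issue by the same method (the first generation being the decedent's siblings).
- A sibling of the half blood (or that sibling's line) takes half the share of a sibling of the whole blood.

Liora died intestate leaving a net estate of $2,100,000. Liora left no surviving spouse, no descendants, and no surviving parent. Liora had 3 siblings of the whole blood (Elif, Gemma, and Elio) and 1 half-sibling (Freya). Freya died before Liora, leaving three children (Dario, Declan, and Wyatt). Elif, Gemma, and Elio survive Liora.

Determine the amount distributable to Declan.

The entire $2,100,000 passes to the siblings and their issue.
Counting each half-blood sibling's line as half a unit, there are 7/2 units in $2,100,000, so one unit is $600,000. Whole-blood lines (Elif, Gemma, and Elio) take $600,000 each; half-blood lines (Freya) take $300,000 each.
Freya's share ($300,000) is divided into 3 shares of $100,000: Dario, Declan, and Wyatt each take $100,000.

Declan receives $100,000.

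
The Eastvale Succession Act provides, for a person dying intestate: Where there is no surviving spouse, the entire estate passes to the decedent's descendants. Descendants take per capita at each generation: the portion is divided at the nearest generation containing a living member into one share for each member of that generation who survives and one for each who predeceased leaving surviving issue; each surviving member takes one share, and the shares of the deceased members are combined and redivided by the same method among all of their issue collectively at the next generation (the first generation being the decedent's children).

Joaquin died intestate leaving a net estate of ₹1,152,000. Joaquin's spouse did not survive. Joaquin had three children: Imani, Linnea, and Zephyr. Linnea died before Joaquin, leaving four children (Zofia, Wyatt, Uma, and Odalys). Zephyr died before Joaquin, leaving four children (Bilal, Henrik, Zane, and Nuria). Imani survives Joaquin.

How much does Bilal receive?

Bilal receives ₹96,000.

The entire ₹1,152,000 passes to the descendants.
That amount (₹1,152,000) is divided at the children's generation into 3 shares of ₹384,000. Imani takes ₹384,000. The 2 shares of the deceased (Linnea and Zephyr) are combined into a pool of ₹768,000.
That pool (₹768,000) is divided at the grandchildren's generation equally among Zofia, Wyatt, Uma, Odalys, Bilal, Henrik, Zane, and Nuria: ₹96,000 each.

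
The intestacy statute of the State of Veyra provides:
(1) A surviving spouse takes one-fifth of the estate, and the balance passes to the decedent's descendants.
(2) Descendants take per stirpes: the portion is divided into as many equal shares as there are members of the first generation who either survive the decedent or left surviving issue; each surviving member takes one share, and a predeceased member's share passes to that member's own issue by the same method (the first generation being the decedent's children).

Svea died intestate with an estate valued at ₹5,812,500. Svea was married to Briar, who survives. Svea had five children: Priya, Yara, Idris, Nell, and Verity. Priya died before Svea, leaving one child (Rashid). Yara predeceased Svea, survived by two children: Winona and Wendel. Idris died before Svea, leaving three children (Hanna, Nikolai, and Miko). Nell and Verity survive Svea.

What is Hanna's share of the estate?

Briar takes one-fifth of ₹5,812,500 = ₹1,162,500. The remaining ₹4,650,000 passes to the descendants.
The descendants' portion (₹4,650,000) is divided into 5 shares of ₹930,000: Nell and Verity each take ₹930,000; Priya's ₹930,000 share passes to Priya's issue; Yara's ₹930,000 share passes to Yara's issue; Idris's ₹930,000 share passes to Idris's issue.
Priya's share (₹930,000) passes entirely to Rashid.
Yara's share (₹930,000) is divided into 2 shares of ₹465,000: Winona and Wendel each take ₹465,000.
Idris's share (₹930,000) is divided into 3 shares of ₹310,000: Hanna, Nikolai, and Miko each take ₹310,000.

Hanna receives ₹310,000.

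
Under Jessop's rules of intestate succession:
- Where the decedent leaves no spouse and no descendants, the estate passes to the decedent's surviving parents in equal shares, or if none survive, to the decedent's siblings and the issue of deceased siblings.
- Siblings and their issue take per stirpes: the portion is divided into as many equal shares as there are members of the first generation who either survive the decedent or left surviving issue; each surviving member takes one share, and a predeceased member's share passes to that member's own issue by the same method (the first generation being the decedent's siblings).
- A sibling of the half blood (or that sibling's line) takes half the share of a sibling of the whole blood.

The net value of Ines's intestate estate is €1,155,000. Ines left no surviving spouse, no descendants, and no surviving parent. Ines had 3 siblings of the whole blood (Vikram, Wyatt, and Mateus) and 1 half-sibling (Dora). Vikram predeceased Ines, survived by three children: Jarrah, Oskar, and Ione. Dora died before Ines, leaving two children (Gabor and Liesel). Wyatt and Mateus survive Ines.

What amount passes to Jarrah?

The entire €1,155,000 passes to the siblings and their issue.
Counting each half-blood sibling's line as half a unit, there are 7/2 units in €1,155,000, so one unit is €330,000. Whole-blood lines (Vikram, Wyatt, and Mateus) take €330,000 each; half-blood lines (Dora) take €165,000 each.
Vikram's share (€330,000) is divided into 3 shares of €110,000: Jarrah, Oskar, and Ione each take €110,000.
Dora's share (€165,000) is divided into 2 shares of €82,500: Gabor and Liesel each take €82,500.

Jarrah receives €110,000.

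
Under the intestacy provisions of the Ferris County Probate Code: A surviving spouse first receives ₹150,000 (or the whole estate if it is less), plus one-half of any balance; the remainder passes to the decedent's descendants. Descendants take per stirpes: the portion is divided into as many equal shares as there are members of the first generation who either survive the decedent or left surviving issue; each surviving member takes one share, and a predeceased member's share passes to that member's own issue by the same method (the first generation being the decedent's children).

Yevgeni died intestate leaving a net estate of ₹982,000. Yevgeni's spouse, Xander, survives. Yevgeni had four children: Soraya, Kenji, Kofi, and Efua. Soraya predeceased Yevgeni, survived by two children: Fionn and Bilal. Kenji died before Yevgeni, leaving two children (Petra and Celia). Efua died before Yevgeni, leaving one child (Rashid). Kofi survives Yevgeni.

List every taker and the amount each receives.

Xander first takes ₹150,000, leaving a balance of ₹832,000. Xander then takes one-half of the balance (₹416,000), for a total of ₹566,000. The remaining ₹416,000 passes to the descendants.
The descendants' portion (₹416,000) is divided into 4 shares of ₹104,000: Kofi takes ₹104,000; Soraya's ₹104,000 share passes to Soraya's issue; Kenji's ₹104,000 share passes to Kenji's issue; Efua's ₹104,000 share passes to Efua's issue.
Soraya's share (₹104,000) is divided into 2 shares of ₹52,000: Fionn and Bilal each take ₹52,000.
Kenji's share (₹104,000) is divided into 2 shares of ₹52,000: Petra and Celia each take ₹52,000.
Efua's share (₹104,000) passes entirely to Rashid.

Xander: ₹566,000; Fionn: ₹52,000; Bilal: ₹52,000; Petra: ₹52,000; Celia: ₹52,000; Kofi: ₹104,000; Rashid: ₹104,000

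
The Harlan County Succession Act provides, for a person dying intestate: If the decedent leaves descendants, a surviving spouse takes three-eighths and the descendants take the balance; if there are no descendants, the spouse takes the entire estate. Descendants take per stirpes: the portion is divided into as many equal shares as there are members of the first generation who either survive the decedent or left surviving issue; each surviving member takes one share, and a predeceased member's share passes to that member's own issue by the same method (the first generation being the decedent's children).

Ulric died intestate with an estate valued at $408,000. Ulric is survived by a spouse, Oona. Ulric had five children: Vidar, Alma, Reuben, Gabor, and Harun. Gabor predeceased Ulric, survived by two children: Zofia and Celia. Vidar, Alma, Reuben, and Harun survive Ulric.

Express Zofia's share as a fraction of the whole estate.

Zofia receives 1/16 of the estate.

Oona takes three-eighths of $408,000 = $153,000. The remaining $255,000 passes to the descendants.
The descendants' portion ($255,000) is divided into 5 shares of $51,000: Vidar, Alma, Reuben, and Harun each take $51,000; Gabor's $51,000 share passes to Gabor's issue.
Gabor's share ($51,000) is divided into 2 shares of $25,500: Zofia and Celia each take $25,500.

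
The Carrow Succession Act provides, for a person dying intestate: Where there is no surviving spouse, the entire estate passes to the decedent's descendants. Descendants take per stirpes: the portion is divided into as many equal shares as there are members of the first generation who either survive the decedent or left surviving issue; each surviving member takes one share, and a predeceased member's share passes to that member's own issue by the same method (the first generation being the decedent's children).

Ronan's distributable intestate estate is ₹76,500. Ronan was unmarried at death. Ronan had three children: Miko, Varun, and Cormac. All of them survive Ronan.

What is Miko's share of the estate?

Miko receives ₹25,500.

The entire ₹76,500 passes to the descendants.
That amount (₹76,500) is divided into 3 shares of ₹25,500: Miko, Varun, and Cormac each take ₹25,500.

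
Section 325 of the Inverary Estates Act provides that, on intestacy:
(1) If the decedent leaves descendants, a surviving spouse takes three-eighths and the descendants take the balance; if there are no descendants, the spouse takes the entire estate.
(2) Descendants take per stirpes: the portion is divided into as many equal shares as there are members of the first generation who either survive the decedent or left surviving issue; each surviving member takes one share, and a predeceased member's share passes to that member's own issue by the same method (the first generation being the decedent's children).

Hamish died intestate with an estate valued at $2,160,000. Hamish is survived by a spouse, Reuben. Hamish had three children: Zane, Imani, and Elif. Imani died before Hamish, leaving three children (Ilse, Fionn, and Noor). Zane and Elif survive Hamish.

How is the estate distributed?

Reuben: $810,000; Zane: $450,000; Ilse: $150,000; Fionn: $150,000; Noor: $150,000; Elif: $450,000

Reuben takes three-eighths of $2,160,000 = $810,000. The remaining $1,350,000 passes to the descendants.
The descendants' portion ($1,350,000) is divided into 3 shares of $450,000: Zane and Elif each take $450,000; Imani's $450,000 share passes to Imani's issue.
Imani's share ($450,000) is divided into 3 shares of $150,000: Ilse, Fionn, and Noor each take $150,000.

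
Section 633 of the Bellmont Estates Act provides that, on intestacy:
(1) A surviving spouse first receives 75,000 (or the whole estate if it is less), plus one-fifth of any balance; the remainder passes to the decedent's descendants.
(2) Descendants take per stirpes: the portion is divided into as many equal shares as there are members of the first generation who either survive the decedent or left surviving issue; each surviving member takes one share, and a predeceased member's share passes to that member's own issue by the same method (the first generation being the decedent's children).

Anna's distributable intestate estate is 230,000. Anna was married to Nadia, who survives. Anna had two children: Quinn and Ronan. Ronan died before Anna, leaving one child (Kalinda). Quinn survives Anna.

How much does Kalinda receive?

Kalinda receives 62,000.

Nadia first takes 75,000, leaving a balance of 155,000. Nadia then takes one-fifth of the balance (31,000), for a total of 106,000. The remaining 124,000 passes to the descendants.
The descendants' portion (124,000) is divided into 2 shares of 62,000: Quinn takes 62,000; Ronan's 62,000 share passes to Ronan's issue.
Ronan's share (62,000) passes entirely to Kalinda.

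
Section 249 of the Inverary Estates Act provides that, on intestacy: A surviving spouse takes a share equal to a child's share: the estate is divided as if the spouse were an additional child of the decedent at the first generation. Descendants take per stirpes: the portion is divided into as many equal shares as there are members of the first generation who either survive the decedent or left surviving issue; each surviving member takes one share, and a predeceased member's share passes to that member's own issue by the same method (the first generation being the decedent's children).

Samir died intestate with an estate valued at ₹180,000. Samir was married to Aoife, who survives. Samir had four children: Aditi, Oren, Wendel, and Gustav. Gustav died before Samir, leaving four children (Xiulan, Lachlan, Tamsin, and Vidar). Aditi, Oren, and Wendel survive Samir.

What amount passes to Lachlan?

The spouse counts as an additional share at the children's level, so there are 5 primary shares of ₹36,000. Aoife takes one such share (₹36,000).
The children's combined portion (₹144,000) is divided into 4 shares of ₹36,000: Aditi, Oren, and Wendel each take ₹36,000; Gustav's ₹36,000 share passes to Gustav's issue.
Gustav's share (₹36,000) is divided into 4 shares of ₹9,000: Xiulan, Lachlan, Tamsin, and Vidar each take ₹9,000.

Lachlan receives ₹9,000.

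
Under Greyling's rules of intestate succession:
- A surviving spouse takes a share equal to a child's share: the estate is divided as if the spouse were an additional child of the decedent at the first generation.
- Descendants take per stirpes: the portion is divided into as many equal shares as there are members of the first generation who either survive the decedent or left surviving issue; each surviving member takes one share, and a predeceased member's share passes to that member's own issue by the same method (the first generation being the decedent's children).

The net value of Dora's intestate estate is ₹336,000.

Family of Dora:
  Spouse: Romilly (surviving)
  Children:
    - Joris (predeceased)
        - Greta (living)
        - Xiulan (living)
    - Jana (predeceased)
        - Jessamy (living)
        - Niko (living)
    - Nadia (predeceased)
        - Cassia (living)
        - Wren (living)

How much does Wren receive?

The spouse counts as an additional share at the children's level, so there are 4 primary shares of ₹84,000. Romilly takes one such share (₹84,000).
The children's combined portion (₹252,000) is divided into 3 shares of ₹84,000: Joris's ₹84,000 share passes to Joris's issue; Jana's ₹84,000 share passes to Jana's issue; Nadia's ₹84,000 share passes to Nadia's issue.
Joris's share (₹84,000) is divided into 2 shares of ₹42,000: Greta and Xiulan each take ₹42,000.
Jana's share (₹84,000) is divided into 2 shares of ₹42,000: Jessamy and Niko each take ₹42,000.
Nadia's share (₹84,000) is divided into 2 shares of ₹42,000: Cassia and Wren each take ₹42,000.

Wren receives ₹42,000.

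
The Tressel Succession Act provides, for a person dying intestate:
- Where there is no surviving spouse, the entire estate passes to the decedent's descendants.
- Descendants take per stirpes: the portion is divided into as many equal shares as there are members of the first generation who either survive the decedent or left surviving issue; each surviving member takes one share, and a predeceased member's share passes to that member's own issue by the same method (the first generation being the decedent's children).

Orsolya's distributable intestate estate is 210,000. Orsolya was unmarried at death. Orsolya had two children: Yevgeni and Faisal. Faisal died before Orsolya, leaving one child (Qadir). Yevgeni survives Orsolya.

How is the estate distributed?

The entire 210,000 passes to the descendants.
That amount (210,000) is divided into 2 shares of 105,000: Yevgeni takes 105,000; Faisal's 105,000 share passes to Faisal's issue.
Faisal's share (105,000) passes entirely to Qadir.

Yevgeni: 105,000; Qadir: 105,000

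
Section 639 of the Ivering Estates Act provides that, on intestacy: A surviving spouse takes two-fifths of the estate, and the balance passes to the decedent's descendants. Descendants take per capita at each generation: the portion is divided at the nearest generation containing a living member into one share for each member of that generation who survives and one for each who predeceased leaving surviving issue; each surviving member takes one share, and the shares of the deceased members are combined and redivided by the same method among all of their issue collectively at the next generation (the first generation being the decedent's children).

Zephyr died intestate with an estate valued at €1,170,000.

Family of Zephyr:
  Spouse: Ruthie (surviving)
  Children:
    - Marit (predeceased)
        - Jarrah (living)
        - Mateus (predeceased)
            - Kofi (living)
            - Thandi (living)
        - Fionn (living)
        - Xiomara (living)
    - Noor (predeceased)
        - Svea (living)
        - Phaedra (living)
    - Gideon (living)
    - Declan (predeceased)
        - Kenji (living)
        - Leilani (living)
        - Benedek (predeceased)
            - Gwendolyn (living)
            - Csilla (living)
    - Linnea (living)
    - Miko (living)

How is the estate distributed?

Ruthie: €468,000; Jarrah: €39,000; Kofi: €19,500; Thandi: €19,500; Fionn: €39,000; Xiomara: €39,000; Svea: €39,000; Phaedra: €39,000; Gideon: €117,000; Kenji: €39,000; Leilani: €39,000; Gwendolyn: €19,500; Csilla: €19,500; Linnea: €117,000; Miko: €117,000

Ruthie takes two-fifths of €1,170,000 = €468,000. The remaining €702,000 passes to the descendants.
The descendants' portion (€702,000) is divided at the children's generation into 6 shares of €117,000. Gideon, Linnea, and Miko each take €117,000. The 3 shares of the deceased (Marit, Noor, and Declan) are combined into a pool of €351,000.
That pool (€351,000) is divided at the grandchildren's generation into 9 shares of €39,000. Jarrah, Fionn, Xiomara, Svea, Phaedra, Kenji, and Leilani each take €39,000. The 2 shares of the deceased (Mateus and Benedek) are combined into a pool of €78,000.
That pool (€78,000) is divided at the great-grandchildren's generation equally among Kofi, Thandi, Gwendolyn, and Csilla: €19,500 each.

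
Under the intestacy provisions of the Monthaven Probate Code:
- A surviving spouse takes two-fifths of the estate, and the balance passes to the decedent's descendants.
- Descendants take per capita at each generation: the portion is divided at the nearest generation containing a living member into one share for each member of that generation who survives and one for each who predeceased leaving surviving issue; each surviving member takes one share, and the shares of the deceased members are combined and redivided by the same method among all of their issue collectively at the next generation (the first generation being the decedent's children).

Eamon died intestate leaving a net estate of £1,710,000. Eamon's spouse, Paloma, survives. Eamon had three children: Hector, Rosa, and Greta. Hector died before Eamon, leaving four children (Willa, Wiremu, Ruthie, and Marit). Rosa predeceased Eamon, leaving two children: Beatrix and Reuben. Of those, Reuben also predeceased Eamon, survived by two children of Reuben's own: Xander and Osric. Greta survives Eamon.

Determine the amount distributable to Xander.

Paloma takes two-fifths of £1,710,000 = £684,000. The remaining £1,026,000 passes to the descendants.
The descendants' portion (£1,026,000) is divided at the children's generation into 3 shares of £342,000. Greta takes £342,000. The 2 shares of the deceased (Hector and Rosa) are combined into a pool of £684,000.
That pool (£684,000) is divided at the grandchildren's generation into 6 shares of £114,000. Willa, Wiremu, Ruthie, Marit, and Beatrix each take £114,000. The remaining share for the deceased Reuben (£114,000) is carried to the next generation.
That pool (£114,000) is divided at the great-grandchildren's generation equally among Xander and Osric: £57,000 each.

Xander receives £57,000.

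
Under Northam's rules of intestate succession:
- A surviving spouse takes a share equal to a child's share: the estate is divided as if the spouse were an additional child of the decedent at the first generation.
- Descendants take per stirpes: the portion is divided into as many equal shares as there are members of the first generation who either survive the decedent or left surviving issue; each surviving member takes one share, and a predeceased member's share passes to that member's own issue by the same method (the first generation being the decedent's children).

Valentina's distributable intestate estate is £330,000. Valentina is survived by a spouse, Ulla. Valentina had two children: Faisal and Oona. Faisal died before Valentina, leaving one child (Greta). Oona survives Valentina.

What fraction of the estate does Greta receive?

The spouse counts as an additional share at the children's level, so there are 3 primary shares of £110,000. Ulla takes one such share (£110,000).
The children's combined portion (£220,000) is divided into 2 shares of £110,000: Oona takes £110,000; Faisal's £110,000 share passes to Faisal's issue.
Faisal's share (£110,000) passes entirely to Greta.

Greta receives 1/3 of the estate.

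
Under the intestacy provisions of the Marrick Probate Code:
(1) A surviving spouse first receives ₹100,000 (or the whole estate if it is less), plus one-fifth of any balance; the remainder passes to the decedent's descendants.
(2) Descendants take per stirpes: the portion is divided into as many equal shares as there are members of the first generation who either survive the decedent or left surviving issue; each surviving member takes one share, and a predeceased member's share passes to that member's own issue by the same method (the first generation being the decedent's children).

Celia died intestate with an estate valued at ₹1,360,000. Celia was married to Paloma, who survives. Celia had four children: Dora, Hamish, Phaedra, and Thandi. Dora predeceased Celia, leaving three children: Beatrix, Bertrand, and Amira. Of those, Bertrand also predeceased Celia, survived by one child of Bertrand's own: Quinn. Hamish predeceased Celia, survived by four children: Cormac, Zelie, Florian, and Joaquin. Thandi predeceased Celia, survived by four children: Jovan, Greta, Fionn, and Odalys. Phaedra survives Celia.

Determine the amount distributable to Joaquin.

Joaquin receives ₹63,000.

Paloma first takes ₹100,000, leaving a balance of ₹1,260,000. Paloma then takes one-fifth of the balance (₹252,000), for a total of ₹352,000. The remaining ₹1,008,000 passes to the descendants.
The descendants' portion (₹1,008,000) is divided into 4 shares of ₹252,000: Phaedra takes ₹252,000; Dora's ₹252,000 share passes to Dora's issue; Hamish's ₹252,000 share passes to Hamish's issue; Thandi's ₹252,000 share passes to Thandi's issue.
Dora's share (₹252,000) is divided into 3 shares of ₹84,000: Beatrix and Amira each take ₹84,000; Bertrand's ₹84,000 share passes to Bertrand's issue.
Bertrand's share (₹84,000) passes entirely to Quinn.
Hamish's share (₹252,000) is divided into 4 shares of ₹63,000: Cormac, Zelie, Florian, and Joaquin each take ₹63,000.
Thandi's share (₹252,000) is divided into 4 shares of ₹63,000: Jovan, Greta, Fionn, and Odalys each take ₹63,000.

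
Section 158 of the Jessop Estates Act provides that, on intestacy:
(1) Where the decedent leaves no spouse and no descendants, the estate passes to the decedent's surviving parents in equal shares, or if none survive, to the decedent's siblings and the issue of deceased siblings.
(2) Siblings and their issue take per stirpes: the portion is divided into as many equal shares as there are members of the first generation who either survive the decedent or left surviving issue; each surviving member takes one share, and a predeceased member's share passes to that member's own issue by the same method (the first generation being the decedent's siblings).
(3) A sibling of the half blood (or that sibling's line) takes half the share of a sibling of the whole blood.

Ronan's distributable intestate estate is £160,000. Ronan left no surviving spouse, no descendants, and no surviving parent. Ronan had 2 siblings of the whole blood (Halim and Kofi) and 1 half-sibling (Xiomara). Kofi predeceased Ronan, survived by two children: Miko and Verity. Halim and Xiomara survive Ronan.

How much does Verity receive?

The entire £160,000 passes to the siblings and their issue.
Counting each half-blood sibling's line as half a unit, there are 5/2 units in £160,000, so one unit is £64,000. Whole-blood lines (Halim and Kofi) take £64,000 each; half-blood lines (Xiomara) take £32,000 each.
Kofi's share (£64,000) is divided into 2 shares of £32,000: Miko and Verity each take £32,000.

Verity receives £32,000.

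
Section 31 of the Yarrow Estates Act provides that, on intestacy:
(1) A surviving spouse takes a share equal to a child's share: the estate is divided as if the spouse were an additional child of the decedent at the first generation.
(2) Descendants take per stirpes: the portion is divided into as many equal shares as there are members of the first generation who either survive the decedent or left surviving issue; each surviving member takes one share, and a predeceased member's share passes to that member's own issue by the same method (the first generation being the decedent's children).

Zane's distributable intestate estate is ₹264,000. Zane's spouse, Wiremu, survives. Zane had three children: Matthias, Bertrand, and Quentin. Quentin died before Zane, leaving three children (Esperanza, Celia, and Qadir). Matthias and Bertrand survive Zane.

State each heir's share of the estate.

The spouse counts as an additional share at the children's level, so there are 4 primary shares of ₹66,000. Wiremu takes one such share (₹66,000).
The children's combined portion (₹198,000) is divided into 3 shares of ₹66,000: Matthias and Bertrand each take ₹66,000; Quentin's ₹66,000 share passes to Quentin's issue.
Quentin's share (₹66,000) is divided into 3 shares of ₹22,000: Esperanza, Celia, and Qadir each take ₹22,000.

Wiremu: ₹66,000; Matthias: ₹66,000; Bertrand: ₹66,000; Esperanza: ₹22,000; Celia: ₹22,000; Qadir: ₹22,000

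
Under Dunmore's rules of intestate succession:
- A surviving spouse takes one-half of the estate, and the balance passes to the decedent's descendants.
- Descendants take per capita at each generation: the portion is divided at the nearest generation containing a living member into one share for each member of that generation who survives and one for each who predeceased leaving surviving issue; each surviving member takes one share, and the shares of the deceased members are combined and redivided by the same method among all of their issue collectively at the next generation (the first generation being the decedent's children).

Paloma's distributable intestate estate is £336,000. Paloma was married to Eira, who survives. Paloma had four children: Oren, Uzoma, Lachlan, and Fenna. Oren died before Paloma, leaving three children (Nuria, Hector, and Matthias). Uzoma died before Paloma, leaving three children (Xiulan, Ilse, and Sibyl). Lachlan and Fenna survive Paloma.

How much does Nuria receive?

Nuria receives £14,000.

Eira takes one-half of £336,000 = £168,000. The remaining £168,000 passes to the descendants.
The descendants' portion (£168,000) is divided at the children's generation into 4 shares of £42,000. Lachlan and Fenna each take £42,000. The 2 shares of the deceased (Oren and Uzoma) are combined into a pool of £84,000.
That pool (£84,000) is divided at the grandchildren's generation equally among Nuria, Hector, Matthias, Xiulan, Ilse, and Sibyl: £14,000 each.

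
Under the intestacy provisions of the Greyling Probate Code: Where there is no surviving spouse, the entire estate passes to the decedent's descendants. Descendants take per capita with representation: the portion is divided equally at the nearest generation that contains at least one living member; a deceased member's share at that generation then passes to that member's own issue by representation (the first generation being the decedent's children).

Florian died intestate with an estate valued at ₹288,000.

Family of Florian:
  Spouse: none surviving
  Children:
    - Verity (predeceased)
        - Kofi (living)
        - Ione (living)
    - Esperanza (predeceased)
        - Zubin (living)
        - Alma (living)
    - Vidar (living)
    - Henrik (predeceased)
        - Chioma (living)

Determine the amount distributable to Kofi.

Kofi receives ₹36,000.

The entire ₹288,000 passes to the descendants.
That amount (₹288,000) is divided into 4 shares of ₹72,000: Vidar takes ₹72,000; Verity's ₹72,000 share passes to Verity's issue; Esperanza's ₹72,000 share passes to Esperanza's issue; Henrik's ₹72,000 share passes to Henrik's issue.
Verity's share (₹72,000) is divided into 2 shares of ₹36,000: Kofi and Ione each take ₹36,000.
Esperanza's share (₹72,000) is divided into 2 shares of ₹36,000: Zubin and Alma each take ₹36,000.
Henrik's share (₹72,000) passes entirely to Chioma.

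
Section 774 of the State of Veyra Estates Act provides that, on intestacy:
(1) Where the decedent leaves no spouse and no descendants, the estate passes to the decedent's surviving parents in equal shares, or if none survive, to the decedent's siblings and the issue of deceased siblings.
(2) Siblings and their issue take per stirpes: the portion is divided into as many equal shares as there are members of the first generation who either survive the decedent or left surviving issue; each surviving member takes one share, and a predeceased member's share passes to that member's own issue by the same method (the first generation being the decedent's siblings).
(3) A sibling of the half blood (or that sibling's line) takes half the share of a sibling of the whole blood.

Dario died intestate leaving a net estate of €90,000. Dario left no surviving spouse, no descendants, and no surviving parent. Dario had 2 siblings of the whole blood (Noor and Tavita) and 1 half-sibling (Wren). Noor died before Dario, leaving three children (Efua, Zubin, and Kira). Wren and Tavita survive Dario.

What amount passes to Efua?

Efua receives €12,000.

The entire €90,000 passes to the siblings and their issue.
Counting each half-blood sibling's line as half a unit, there are 5/2 units in €90,000, so one unit is €36,000. Whole-blood lines (Noor and Tavita) take €36,000 each; half-blood lines (Wren) take €18,000 each.
Noor's share (€36,000) is divided into 3 shares of €12,000: Efua, Zubin, and Kira each take €12,000.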